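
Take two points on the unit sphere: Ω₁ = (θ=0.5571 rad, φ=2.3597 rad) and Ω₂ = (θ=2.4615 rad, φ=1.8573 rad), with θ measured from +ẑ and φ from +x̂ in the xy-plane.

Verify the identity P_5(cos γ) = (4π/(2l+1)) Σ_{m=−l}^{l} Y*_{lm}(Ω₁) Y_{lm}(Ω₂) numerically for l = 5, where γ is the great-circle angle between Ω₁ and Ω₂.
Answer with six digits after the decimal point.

-0.306567

Expand P_5 via completeness: Σ_{m} conj(Y_{5,m}) at Ω₁ times Y_{5,m} at Ω₂ —
  term(m=-5) = (-0.000708, 0.000515)   from Y*(Ω₁)=(0.013796, -0.013321), Y(Ω₂)=(-0.045213, -0.006292)
  term(m=-4) = (0.007382, -0.015730)   from Y*(Ω₁)=(-0.097348, -0.001365), Y(Ω₂)=(-0.073554, 0.162615)
  term(m=-3) = (0.006809, 0.106919)   from Y*(Ω₁)=(0.196186, 0.200357), Y(Ω₂)=(0.289422, 0.249414)
  term(m=-2) = (-0.106181, -0.167126)   from Y*(Ω₁)=(0.003274, -0.467009), Y(Ω₂)=(0.356253, -0.229862)
  term(m=-1) = (0.011448, 0.006290)   from Y*(Ω₁)=(-0.217934, 0.216412), Y(Ω₂)=(-0.012019, -0.040795)
  term(m=+0) = (-0.105855, -0.000000)   from Y*(Ω₁)=(-0.271147, -0.000000), Y(Ω₂)=(0.390396, 0.000000)
  term(m=+1) = (0.011448, -0.006290)   from Y*(Ω₁)=(0.217934, 0.216412), Y(Ω₂)=(0.012019, -0.040795)
  term(m=+2) = (-0.106181, 0.167126)   from Y*(Ω₁)=(0.003274, 0.467009), Y(Ω₂)=(0.356253, 0.229862)
  term(m=+3) = (0.006809, -0.106919)   from Y*(Ω₁)=(-0.196186, 0.200357), Y(Ω₂)=(-0.289422, 0.249414)
  term(m=+4) = (0.007382, 0.015730)   from Y*(Ω₁)=(-0.097348, 0.001365), Y(Ω₂)=(-0.073554, -0.162615)
  term(m=+5) = (-0.000708, -0.000515)   from Y*(Ω₁)=(-0.013796, -0.013321), Y(Ω₂)=(0.045213, -0.006292)
Total Σ_m = (-0.268354, -0.000000). Multiply by 1.142397: (-0.306567, -0.000000). P_5(cos γ) = -0.306567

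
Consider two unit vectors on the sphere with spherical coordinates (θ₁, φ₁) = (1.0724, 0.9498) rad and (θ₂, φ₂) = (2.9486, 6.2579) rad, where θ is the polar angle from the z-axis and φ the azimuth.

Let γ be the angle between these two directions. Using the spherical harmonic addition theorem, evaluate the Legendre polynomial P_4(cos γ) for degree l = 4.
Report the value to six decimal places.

Expand P_4 via completeness: Σ_{m} conj(Y_{4,m}) at Ω₁ times Y_{4,m} at Ω₂ —
  term(m=-4) = -0.00011 - 0.00011j   from Y*(Ω₁)=-0.20847 - 0.16100j, Y(Ω₂)=0.00060 + 0.00006j
  term(m=-3) = 0.00343 - 0.00075j   from Y*(Ω₁)=-0.38826 + 0.11679j, Y(Ω₂)=-0.00864 - 0.00066j
  term(m=-2) = -0.00405 + 0.01016j   from Y*(Ω₁)=-0.04996 + 0.14643j, Y(Ω₂)=0.07058 + 0.00357j
  term(m=-1) = 0.05202 + 0.07674j   from Y*(Ω₁)=-0.16186 - 0.22625j, Y(Ω₂)=-0.33317 - 0.00843j
  term(m=+0) = -0.14921 + 0.00000j   from Y*(Ω₁)=-0.21449 + 0.00000j, Y(Ω₂)=0.69564 + 0.00000j
  term(m=+1) = 0.05202 - 0.07674j   from Y*(Ω₁)=0.16186 - 0.22625j, Y(Ω₂)=0.33317 - 0.00843j
  term(m=+2) = -0.00405 - 0.01016j   from Y*(Ω₁)=-0.04996 - 0.14643j, Y(Ω₂)=0.07058 - 0.00357j
  term(m=+3) = 0.00343 + 0.00075j   from Y*(Ω₁)=0.38826 + 0.11679j, Y(Ω₂)=0.00864 - 0.00066j
  term(m=+4) = -0.00011 + 0.00011j   from Y*(Ω₁)=-0.20847 + 0.16100j, Y(Ω₂)=0.00060 - 0.00006j
Σ over m = -0.04663 - 0.00000j; ×(4π/9) → -0.06510 - 0.00000j. Real part: -0.065104

-0.065104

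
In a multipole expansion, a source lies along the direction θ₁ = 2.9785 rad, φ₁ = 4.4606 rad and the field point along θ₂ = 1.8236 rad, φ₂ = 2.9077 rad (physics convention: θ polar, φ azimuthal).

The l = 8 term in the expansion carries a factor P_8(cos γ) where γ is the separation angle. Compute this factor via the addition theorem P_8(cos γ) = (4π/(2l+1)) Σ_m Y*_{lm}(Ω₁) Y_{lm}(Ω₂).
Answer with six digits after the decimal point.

Term-by-term m-sum for l=8 (normalisation 4π/17 = 0.739198):
  m=-8: Y*=(-0.000000, -0.000000)  Y=(-0.117764, 0.380236)  product (0.000000, -0.000000)
  m=-7: Y*=(-0.000006, 0.000001)  Y=(-0.027313, 0.410411)  product (-0.000000, -0.000002)
  m=-6: Y*=(-0.000006, 0.000094)  Y=(-0.003184, -0.018836)  product (0.000002, -0.000000)
  m=-5: Y*=(0.001000, 0.000322)  Y=(-0.139369, -0.328418)  product (-0.000034, -0.000373)
  m=-4: Y*=(0.004686, -0.007415)  Y=(-0.065649, -0.089058)  product (-0.000968, 0.000069)
  m=-3: Y*=(-0.037071, -0.039367)  Y=(0.231123, 0.195336)  product (-0.000878, -0.016340)
  m=-2: Y*=(-0.205240, 0.113079)  Y=(0.145690, 0.073600)  product (-0.038224, 0.001369)
  m=-1: Y*=(0.156535, 0.608497)  Y=(-0.266228, -0.063430)  product (-0.003077, -0.171928)
  m=+0: Y*=(0.668917, -0.000000)  Y=(-0.177607, 0.000000)  product (-0.118804, 0.000000)
  m=+1: Y*=(-0.156535, 0.608497)  Y=(0.266228, -0.063430)  product (-0.003077, 0.171928)
  m=+2: Y*=(-0.205240, -0.113079)  Y=(0.145690, -0.073600)  product (-0.038224, -0.001369)
  m=+3: Y*=(0.037071, -0.039367)  Y=(-0.231123, 0.195336)  product (-0.000878, 0.016340)
  m=+4: Y*=(0.004686, 0.007415)  Y=(-0.065649, 0.089058)  product (-0.000968, -0.000069)
  m=+5: Y*=(-0.001000, 0.000322)  Y=(0.139369, -0.328418)  product (-0.000034, 0.000373)
  m=+6: Y*=(-0.000006, -0.000094)  Y=(-0.003184, 0.018836)  product (0.000002, 0.000000)
  m=+7: Y*=(0.000006, 0.000001)  Y=(0.027313, 0.410411)  product (-0.000000, 0.000002)
  m=+8: Y*=(-0.000000, 0.000000)  Y=(-0.117764, -0.380236)  product (0.000000, 0.000000)
Σ over m = (-0.205163, -0.000000); ×(4π/17) → (-0.151656, -0.000000). Real part: -0.151656

-0.151656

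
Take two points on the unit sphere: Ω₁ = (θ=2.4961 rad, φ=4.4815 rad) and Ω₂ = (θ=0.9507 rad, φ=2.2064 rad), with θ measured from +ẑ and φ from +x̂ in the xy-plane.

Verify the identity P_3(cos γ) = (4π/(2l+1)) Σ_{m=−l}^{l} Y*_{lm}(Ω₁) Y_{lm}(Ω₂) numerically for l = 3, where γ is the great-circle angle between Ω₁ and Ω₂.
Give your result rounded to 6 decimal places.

Expand P_3 via completeness: Σ_{m} conj(Y_{3,m}) at Ω₁ times Y_{3,m} at Ω₂ —
  m=-3: 0.05801 + 0.06991j × 0.21231 - 0.07415j = 0.01750 + 0.01054j  (running Σ = 0.01750 + 0.01054j)
  m=-2: 0.26451 - 0.13164j × -0.11608 + 0.37582j = 0.01877 + 0.11469j  (running Σ = 0.03627 + 0.12523j)
  m=-1: -0.09746 - 0.41457j × -0.10750 - 0.14571j = -0.04993 + 0.05877j  (running Σ = -0.01367 + 0.18399j)
  m=0: -0.05677 + 0.00000j × -0.28442 + 0.00000j = 0.01615 + 0.00000j  (running Σ = 0.00248 + 0.18399j)
  m=1: 0.09746 - 0.41457j × 0.10750 - 0.14571j = -0.04993 - 0.05877j  (running Σ = -0.04745 + 0.12523j)
  m=2: 0.26451 + 0.13164j × -0.11608 - 0.37582j = 0.01877 - 0.11469j  (running Σ = -0.02869 + 0.01054j)
  m=3: -0.05801 + 0.06991j × -0.21231 - 0.07415j = 0.01750 - 0.01054j  (running Σ = -0.01119 - 0.00000j)
Accumulated sum -0.01119 - 0.00000j; after 4π/(2l+1) scaling, -0.02008 - 0.00000j ⇒ P_3 = -0.020083

-0.020083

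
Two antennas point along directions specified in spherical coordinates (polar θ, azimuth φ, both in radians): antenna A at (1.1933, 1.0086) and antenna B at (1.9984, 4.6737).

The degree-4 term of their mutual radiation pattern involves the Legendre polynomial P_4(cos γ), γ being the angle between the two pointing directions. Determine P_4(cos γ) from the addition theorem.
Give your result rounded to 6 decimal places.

0.124218

Summing Y*_{l m}(θ₁,φ₁)·Y_{l m}(θ₂,φ₂) over m ∈ [−4, 4]; prefactor 4π/(2·4+1) = 1.396263:
  term(m=-4) = (-0.050101, -0.086851)   from Y*(Ω₁)=(-0.207270, -0.257370), Y(Ω₂)=(0.299790, 0.046768)
  term(m=-3) = (0.000040, -0.144944)   from Y*(Ω₁)=(-0.368125, 0.042818), Y(Ω₂)=(-0.045292, 0.388466)
  term(m=-2) = (-0.000400, 0.000692)   from Y*(Ω₁)=(0.006111, -0.012768), Y(Ω₂)=(-0.056278, -0.004363)
  term(m=-1) = (0.092240, -0.053243)   from Y*(Ω₁)=(-0.177044, -0.281016), Y(Ω₂)=(-0.012403, 0.320423)
  term(m=+0) = (0.005406, 0.000000)   from Y*(Ω₁)=(-0.045467, -0.000000), Y(Ω₂)=(-0.118903, 0.000000)
  term(m=+1) = (0.092240, 0.053243)   from Y*(Ω₁)=(0.177044, -0.281016), Y(Ω₂)=(0.012403, 0.320423)
  term(m=+2) = (-0.000400, -0.000692)   from Y*(Ω₁)=(0.006111, 0.012768), Y(Ω₂)=(-0.056278, 0.004363)
  term(m=+3) = (0.000040, 0.144944)   from Y*(Ω₁)=(0.368125, 0.042818), Y(Ω₂)=(0.045292, 0.388466)
  term(m=+4) = (-0.050101, 0.086851)   from Y*(Ω₁)=(-0.207270, 0.257370), Y(Ω₂)=(0.299790, -0.046768)
Σ over m = (0.088964, 0.000000); ×(4π/9) → (0.124218, 0.000000). Real part: 0.124218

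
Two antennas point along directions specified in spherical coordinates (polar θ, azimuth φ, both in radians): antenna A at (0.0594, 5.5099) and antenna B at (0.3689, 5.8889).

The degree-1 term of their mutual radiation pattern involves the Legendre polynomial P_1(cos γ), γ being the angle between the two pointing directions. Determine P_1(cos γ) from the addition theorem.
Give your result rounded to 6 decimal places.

0.950967

Addition theorem: P_1(cos γ) = (4π/3) Σ_m Y*_{lm}(Ω₁) Y_{lm}(Ω₂), m = −1…1:
  m=-1: (0.014678, -0.014326) × (0.115023, 0.047858) = (0.002374, -0.000945)  (running Σ = (0.002374, -0.000945))
  m=0: (0.487741, -0.000000) × (0.455732, 0.000000) = (0.222279, 0.000000)  (running Σ = (0.224653, -0.000945))
  m=1: (-0.014678, -0.014326) × (-0.115023, 0.047858) = (0.002374, 0.000945)  (running Σ = (0.227027, 0.000000))
Accumulated sum (0.227027, 0.000000); after 4π/(2l+1) scaling, (0.950967, 0.000000) ⇒ P_1 = 0.950967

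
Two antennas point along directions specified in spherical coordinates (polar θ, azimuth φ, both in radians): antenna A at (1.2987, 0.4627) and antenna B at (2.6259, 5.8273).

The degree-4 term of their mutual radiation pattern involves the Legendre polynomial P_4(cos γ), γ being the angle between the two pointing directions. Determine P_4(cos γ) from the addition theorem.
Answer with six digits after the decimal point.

0.363902

Addition theorem: P_4(cos γ) = (4π/9) Σ_m Y*_{lm}(Ω₁) Y_{lm}(Ω₂), m = −4…4:
  m=-4: -0.105269+0.366080i × -0.006544+0.025339i = -0.008587-0.005063i  (running Σ = -0.008587-0.005063i)
  m=-3: +0.054615+0.295607i × -0.026345-0.127899i = +0.036369-0.014773i  (running Σ = +0.027782-0.019836i)
  m=-2: -0.092300-0.122582i × +0.214090+0.276408i = +0.014122-0.051756i  (running Σ = +0.041904-0.071592i)
  m=-1: -0.273357-0.136355i × -0.418710-0.205308i = +0.086463+0.113216i  (running Σ = +0.128366+0.041624i)
  m=0: +0.107454-0.000000i × +0.036229+0.000000i = +0.003893+0.000000i  (running Σ = +0.132259+0.041624i)
  m=1: +0.273357-0.136355i × +0.418710-0.205308i = +0.086463-0.113216i  (running Σ = +0.218722-0.071592i)
  m=2: -0.092300+0.122582i × +0.214090-0.276408i = +0.014122+0.051756i  (running Σ = +0.232844-0.019836i)
  m=3: -0.054615+0.295607i × +0.026345-0.127899i = +0.036369+0.014773i  (running Σ = +0.269213-0.005063i)
  m=4: -0.105269-0.366080i × -0.006544-0.025339i = -0.008587+0.005063i  (running Σ = +0.260626+0.000000i)
Σ over m = +0.260626+0.000000i; ×(4π/9) → +0.363902+0.000000i. Real part: 0.363902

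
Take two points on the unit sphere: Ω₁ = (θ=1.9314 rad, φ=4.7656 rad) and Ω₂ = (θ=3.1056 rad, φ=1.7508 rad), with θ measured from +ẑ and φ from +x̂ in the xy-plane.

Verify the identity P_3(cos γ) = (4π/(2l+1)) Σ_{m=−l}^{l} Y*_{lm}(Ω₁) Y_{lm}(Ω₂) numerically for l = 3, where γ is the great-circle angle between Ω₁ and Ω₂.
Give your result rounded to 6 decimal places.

-0.397501

Addition theorem: P_3(cos γ) = (4π/7) Σ_m Y*_{lm}(Ω₁) Y_{lm}(Ω₂), m = −3…3:
  [-3]  conj(Y_{3,-3})(Ω₁) = -0.05433 + 0.33744j ; Y_{3,-3}(Ω₂) = 0.00001 + 0.00002j ; Δ = -0.00001 + 0.00000j
  [-2]  conj(Y_{3,-2})(Ω₁) = 0.31392 + 0.03353j ; Y_{3,-2}(Ω₂) = 0.00124 - 0.00047j ; Δ = 0.00040 - 0.00010j
  [-1]  conj(Y_{3,-1})(Ω₁) = -0.00607 + 0.11400j ; Y_{3,-1}(Ω₂) = -0.00831 - 0.04569j ; Δ = 0.00526 - 0.00067j
  [+0]  conj(Y_{3,0})(Ω₁) = 0.31305 + 0.00000j ; Y_{3,0}(Ω₂) = -0.74345 + 0.00000j ; Δ = -0.23274 + 0.00000j
  [+1]  conj(Y_{3,1})(Ω₁) = 0.00607 + 0.11400j ; Y_{3,1}(Ω₂) = 0.00831 - 0.04569j ; Δ = 0.00526 + 0.00067j
  [+2]  conj(Y_{3,2})(Ω₁) = 0.31392 - 0.03353j ; Y_{3,2}(Ω₂) = 0.00124 + 0.00047j ; Δ = 0.00040 + 0.00010j
  [+3]  conj(Y_{3,3})(Ω₁) = 0.05433 + 0.33744j ; Y_{3,3}(Ω₂) = -0.00001 + 0.00002j ; Δ = -0.00001 - 0.00000j
Total Σ_m = -0.22142 + 0.00000j. Multiply by 1.795196: -0.39750 + 0.00000j. P_3(cos γ) = -0.397501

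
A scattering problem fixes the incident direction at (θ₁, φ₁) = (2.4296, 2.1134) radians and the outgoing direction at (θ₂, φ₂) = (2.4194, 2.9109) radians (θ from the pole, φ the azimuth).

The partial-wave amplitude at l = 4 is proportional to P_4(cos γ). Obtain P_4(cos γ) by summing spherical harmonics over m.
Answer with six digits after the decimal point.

0.041729

Term-by-term m-sum for l=4 (normalisation 4π/9 = 1.396263):
  [-4]  conj(Y_{4,-4})(Ω₁) = -0.045503+0.066567i ; Y_{4,-4}(Ω₂) = +0.051003+0.067366i ; Δ = -0.006805+0.000330i
  [-3]  conj(Y_{4,-3})(Ω₁) = -0.263840-0.015059i ; Y_{4,-3}(Ω₂) = +0.208868+0.173117i ; Δ = -0.052501-0.048821i
  [-2]  conj(Y_{4,-2})(Ω₁) = -0.200738-0.380376i ; Y_{4,-2}(Ω₂) = +0.384981+0.191403i ; Δ = -0.004475-0.184859i
  [-1]  conj(Y_{4,-1})(Ω₁) = +0.122279-0.202793i ; Y_{4,-1}(Ω₂) = +0.215021+0.050503i ; Δ = +0.036534-0.037429i
  [+0]  conj(Y_{4,0})(Ω₁) = -0.285309-0.000000i ; Y_{4,0}(Ω₂) = -0.295748+0.000000i ; Δ = +0.084380+0.000000i
  [+1]  conj(Y_{4,1})(Ω₁) = -0.122279-0.202793i ; Y_{4,1}(Ω₂) = -0.215021+0.050503i ; Δ = +0.036534+0.037429i
  [+2]  conj(Y_{4,2})(Ω₁) = -0.200738+0.380376i ; Y_{4,2}(Ω₂) = +0.384981-0.191403i ; Δ = -0.004475+0.184859i
  [+3]  conj(Y_{4,3})(Ω₁) = +0.263840-0.015059i ; Y_{4,3}(Ω₂) = -0.208868+0.173117i ; Δ = -0.052501+0.048821i
  [+4]  conj(Y_{4,4})(Ω₁) = -0.045503-0.066567i ; Y_{4,4}(Ω₂) = +0.051003-0.067366i ; Δ = -0.006805-0.000330i
Accumulated sum +0.029886-0.000000i; after 4π/(2l+1) scaling, +0.041729-0.000000i ⇒ P_4 = 0.041729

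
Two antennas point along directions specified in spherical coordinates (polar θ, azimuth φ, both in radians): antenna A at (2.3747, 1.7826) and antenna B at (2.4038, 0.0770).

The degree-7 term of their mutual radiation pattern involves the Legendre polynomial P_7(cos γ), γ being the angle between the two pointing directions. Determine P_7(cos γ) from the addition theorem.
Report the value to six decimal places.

Summing Y*_{l m}(θ₁,φ₁)·Y_{l m}(θ₂,φ₂) over m ∈ [−7, 7]; prefactor 4π/(2·7+1) = 0.837758:
  m=-7: (0.038583, -0.003411) × (0.026740, -0.015992) = (0.000977, -0.000708)  (running Σ = (0.000977, -0.000708))
  m=-6: (0.044441, 0.143677) × (-0.114798, 0.057163) = (-0.013315, -0.013954)  (running Σ = (-0.012338, -0.014662))
  m=-5: (-0.295444, 0.165949) × (0.286509, -0.116100) = (-0.065381, 0.081847)  (running Σ = (-0.077718, 0.067185))
  m=-4: (-0.303399, -0.343435) × (-0.436250, 0.138782) = (0.180021, 0.107718)  (running Σ = (0.102302, 0.174903))
  m=-3: (0.158473, -0.214898) × (0.319028, -0.075035) = (0.034432, -0.080449)  (running Σ = (0.136735, 0.094453))
  m=-2: (-0.177556, -0.080061) × (0.122073, -0.018949) = (-0.023192, -0.006409)  (running Σ = (0.113543, 0.088045))
  m=-1: (0.077142, -0.358750) × (-0.388179, 0.029949) = (-0.019201, 0.141569)  (running Σ = (0.094342, 0.229614))
  m=0: (-0.089492, -0.000000) × (-0.006845, 0.000000) = (0.000613, 0.000000)  (running Σ = (0.094955, 0.229614))
  m=1: (-0.077142, -0.358750) × (0.388179, 0.029949) = (-0.019201, -0.141569)  (running Σ = (0.075754, 0.088045))
  m=2: (-0.177556, 0.080061) × (0.122073, 0.018949) = (-0.023192, 0.006409)  (running Σ = (0.052563, 0.094453))
  m=3: (-0.158473, -0.214898) × (-0.319028, -0.075035) = (0.034432, 0.080449)  (running Σ = (0.086995, 0.174903))
  m=4: (-0.303399, 0.343435) × (-0.436250, -0.138782) = (0.180021, -0.107718)  (running Σ = (0.267016, 0.067185))
  m=5: (0.295444, 0.165949) × (-0.286509, -0.116100) = (-0.065381, -0.081847)  (running Σ = (0.201635, -0.014662))
  m=6: (0.044441, -0.143677) × (-0.114798, -0.057163) = (-0.013315, 0.013954)  (running Σ = (0.188320, -0.000708))
  m=7: (-0.038583, -0.003411) × (-0.026740, -0.015992) = (0.000977, 0.000708)  (running Σ = (0.189297, -0.000000))
Σ over m = (0.189297, -0.000000); ×(4π/15) → (0.158585, -0.000000). Real part: 0.158585

0.158585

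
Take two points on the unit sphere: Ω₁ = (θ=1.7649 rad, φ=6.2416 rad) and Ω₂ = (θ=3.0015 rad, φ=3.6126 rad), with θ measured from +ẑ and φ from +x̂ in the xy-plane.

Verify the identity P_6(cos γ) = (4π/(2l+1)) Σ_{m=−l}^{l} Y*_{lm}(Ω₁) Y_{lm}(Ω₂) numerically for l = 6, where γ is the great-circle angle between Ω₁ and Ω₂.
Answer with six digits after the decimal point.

-0.279378

Term-by-term m-sum for l=6 (normalisation 4π/13 = 0.966644):
  term(m=-6) = -0.00000 - 0.00000j   from Y*(Ω₁)=0.41779 - 0.10646j, Y(Ω₂)=-0.00000 - 0.00000j
  term(m=-5) = 0.00002 + 0.00001j   from Y*(Ω₁)=-0.28727 + 0.06061j, Y(Ω₂)=-0.00006 - 0.00006j
  term(m=-4) = 0.00012 + 0.00023j   from Y*(Ω₁)=-0.19268 + 0.03235j, Y(Ω₂)=-0.00041 - 0.00126j
  term(m=-3) = 0.00014 - 0.00420j   from Y*(Ω₁)=0.30513 - 0.03827j, Y(Ω₂)=0.00215 - 0.01350j
  term(m=-2) = 0.00586 - 0.00965j   from Y*(Ω₁)=0.11749 - 0.00979j, Y(Ω₂)=0.05631 - 0.07743j
  term(m=-1) = -0.11119 + 0.06258j   from Y*(Ω₁)=-0.30613 + 0.01274j, Y(Ω₂)=0.37109 - 0.18897j
  term(m=+0) = -0.07890 + 0.00000j   from Y*(Ω₁)=-0.09647 + 0.00000j, Y(Ω₂)=0.81790 + 0.00000j
  term(m=+1) = -0.11119 - 0.06258j   from Y*(Ω₁)=0.30613 + 0.01274j, Y(Ω₂)=-0.37109 - 0.18897j
  term(m=+2) = 0.00586 + 0.00965j   from Y*(Ω₁)=0.11749 + 0.00979j, Y(Ω₂)=0.05631 + 0.07743j
  term(m=+3) = 0.00014 + 0.00420j   from Y*(Ω₁)=-0.30513 - 0.03827j, Y(Ω₂)=-0.00215 - 0.01350j
  term(m=+4) = 0.00012 - 0.00023j   from Y*(Ω₁)=-0.19268 - 0.03235j, Y(Ω₂)=-0.00041 + 0.00126j
  term(m=+5) = 0.00002 - 0.00001j   from Y*(Ω₁)=0.28727 + 0.06061j, Y(Ω₂)=0.00006 - 0.00006j
  term(m=+6) = -0.00000 + 0.00000j   from Y*(Ω₁)=0.41779 + 0.10646j, Y(Ω₂)=-0.00000 + 0.00000j
Total Σ_m = -0.28902 + 0.00000j. Multiply by 0.966644: -0.27938 + 0.00000j. P_6(cos γ) = -0.279378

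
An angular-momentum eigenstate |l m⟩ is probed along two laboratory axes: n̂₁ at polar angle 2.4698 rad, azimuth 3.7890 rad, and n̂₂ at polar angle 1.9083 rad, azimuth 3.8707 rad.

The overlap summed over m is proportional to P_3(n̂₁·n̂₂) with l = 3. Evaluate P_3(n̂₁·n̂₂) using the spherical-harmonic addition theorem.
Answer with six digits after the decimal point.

0.238946

Summing Y*_{l m}(θ₁,φ₁)·Y_{l m}(θ₂,φ₂) over m ∈ [−3, 3]; prefactor 4π/(2·3+1) = 1.795196:
  m=-3: Y*=(0.036509, -0.093731)  Y=(0.202671, 0.285985)  product (0.034205, -0.008556)
  m=-2: Y*=(-0.084435, -0.298137)  Y=(-0.033850, 0.299399)  product (0.092120, -0.015188)
  m=-1: Y*=(-0.331018, -0.250290)  Y=(0.102739, -0.091778)  product (-0.056979, 0.004666)
  m=+0: Y*=(-0.018446, -0.000000)  Y=(0.302966, 0.000000)  product (-0.005589, -0.000000)
  m=+1: Y*=(0.331018, -0.250290)  Y=(-0.102739, -0.091778)  product (-0.056979, -0.004666)
  m=+2: Y*=(-0.084435, 0.298137)  Y=(-0.033850, -0.299399)  product (0.092120, 0.015188)
  m=+3: Y*=(-0.036509, -0.093731)  Y=(-0.202671, 0.285985)  product (0.034205, 0.008556)
Total Σ_m = (0.133103, 0.000000). Multiply by 1.795196: (0.238946, 0.000000). P_3(cos γ) = 0.238946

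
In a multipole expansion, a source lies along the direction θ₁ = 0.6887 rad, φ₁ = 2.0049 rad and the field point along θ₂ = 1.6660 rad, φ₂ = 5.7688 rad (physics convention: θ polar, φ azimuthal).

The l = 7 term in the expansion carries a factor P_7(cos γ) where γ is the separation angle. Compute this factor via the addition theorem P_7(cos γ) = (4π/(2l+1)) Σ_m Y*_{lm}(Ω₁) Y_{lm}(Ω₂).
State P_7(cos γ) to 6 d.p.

Summing Y*_{l m}(θ₁,φ₁)·Y_{l m}(θ₂,φ₂) over m ∈ [−7, 7]; prefactor 4π/(2·7+1) = 0.837758:
  m=-7: Y*=(0.002150, 0.020829)  Y=(-0.434242, -0.214661)  product (0.003538, -0.009507)
  m=-6: Y*=(0.081787, -0.048689)  Y=(0.172812, -0.009563)  product (0.013668, -0.009196)
  m=-5: Y*=(-0.211956, -0.144920)  Y=(0.266568, -0.170736)  product (-0.081244, -0.002443)
  m=-4: Y*=(-0.072372, 0.432979)  Y=(-0.092366, 0.174535)  product (-0.068885, -0.052624)
  m=-3: Y*=(0.396209, -0.109008)  Y=(0.007285, 0.263495)  product (0.031610, 0.103605)
  m=-2: Y*=(-0.007621, -0.009001)  Y=(-0.106580, -0.176988)  product (-0.000781, 0.002308)
  m=-1: Y*=(0.163032, -0.351667)  Y=(-0.211473, -0.119510)  product (-0.076505, 0.054884)
  m=+0: Y*=(-0.137434, -0.000000)  Y=(0.209077, 0.000000)  product (-0.028734, -0.000000)
  m=+1: Y*=(-0.163032, -0.351667)  Y=(0.211473, -0.119510)  product (-0.076505, -0.054884)
  m=+2: Y*=(-0.007621, 0.009001)  Y=(-0.106580, 0.176988)  product (-0.000781, -0.002308)
  m=+3: Y*=(-0.396209, -0.109008)  Y=(-0.007285, 0.263495)  product (0.031610, -0.103605)
  m=+4: Y*=(-0.072372, -0.432979)  Y=(-0.092366, -0.174535)  product (-0.068885, 0.052624)
  m=+5: Y*=(0.211956, -0.144920)  Y=(-0.266568, -0.170736)  product (-0.081244, 0.002443)
  m=+6: Y*=(0.081787, 0.048689)  Y=(0.172812, 0.009563)  product (0.013668, 0.009196)
  m=+7: Y*=(-0.002150, 0.020829)  Y=(0.434242, -0.214661)  product (0.003538, 0.009507)
Total Σ_m = (-0.385932, 0.000000). Multiply by 0.837758: (-0.323317, 0.000000). P_7(cos γ) = -0.323317

-0.323317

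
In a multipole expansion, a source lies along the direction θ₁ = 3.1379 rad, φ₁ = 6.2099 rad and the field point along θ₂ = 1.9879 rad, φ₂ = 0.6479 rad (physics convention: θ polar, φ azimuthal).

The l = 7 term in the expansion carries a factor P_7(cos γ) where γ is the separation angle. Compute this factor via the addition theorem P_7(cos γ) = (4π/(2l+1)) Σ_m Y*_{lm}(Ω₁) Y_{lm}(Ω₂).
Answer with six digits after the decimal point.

0.004516

Term-by-term m-sum for l=7 (normalisation 4π/15 = 0.837758):
  m=-7: Y*=(0.000000, -0.000000)  Y=(-0.047036, 0.262825)  product (0.000000, 0.000000)
  m=-6: Y*=(-0.000000, 0.000000)  Y=(0.325160, -0.300381)  product (-0.000000, 0.000000)
  m=-5: Y*=(0.000000, -0.000000)  Y=(-0.264419, 0.025972)  product (-0.000000, 0.000000)
  m=-4: Y*=(-0.000000, 0.000000)  Y=(-0.153442, -0.094074)  product (0.000000, 0.000000)
  m=-3: Y*=(0.000000, -0.000000)  Y=(0.122598, 0.313383)  product (0.000000, 0.000000)
  m=-2: Y*=(-0.000101, 0.000015)  Y=(-0.011491, 0.040727)  product (0.000001, -0.000004)
  m=-1: Y*=(0.015053, -0.001105)  Y=(0.266327, -0.201582)  product (0.003786, -0.003329)
  m=+0: Y*=(-1.092340, -0.000000)  Y=(0.001999, 0.000000)  product (-0.002184, -0.000000)
  m=+1: Y*=(-0.015053, -0.001105)  Y=(-0.266327, -0.201582)  product (0.003786, 0.003329)
  m=+2: Y*=(-0.000101, -0.000015)  Y=(-0.011491, -0.040727)  product (0.000001, 0.000004)
  m=+3: Y*=(-0.000000, -0.000000)  Y=(-0.122598, 0.313383)  product (0.000000, -0.000000)
  m=+4: Y*=(-0.000000, -0.000000)  Y=(-0.153442, 0.094074)  product (0.000000, -0.000000)
  m=+5: Y*=(-0.000000, -0.000000)  Y=(0.264419, 0.025972)  product (-0.000000, -0.000000)
  m=+6: Y*=(-0.000000, -0.000000)  Y=(0.325160, 0.300381)  product (-0.000000, -0.000000)
  m=+7: Y*=(-0.000000, -0.000000)  Y=(0.047036, 0.262825)  product (0.000000, -0.000000)
Σ over m = (0.005390, 0.000000); ×(4π/15) → (0.004516, 0.000000). Real part: 0.004516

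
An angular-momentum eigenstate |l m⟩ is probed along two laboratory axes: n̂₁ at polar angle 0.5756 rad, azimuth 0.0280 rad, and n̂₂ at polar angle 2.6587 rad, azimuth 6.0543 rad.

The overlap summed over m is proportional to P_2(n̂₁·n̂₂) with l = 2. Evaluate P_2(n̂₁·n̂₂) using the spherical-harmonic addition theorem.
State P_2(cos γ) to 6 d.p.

-0.127276

Term-by-term m-sum for l=2 (normalisation 4π/5 = 2.513274):
  [-2]  conj(Y_{2,-2})(Ω₁) = 0.11428 + 0.00641j ; Y_{2,-2}(Ω₂) = 0.07471 + 0.03681j ; Δ = 0.00830 + 0.00468j
  [-1]  conj(Y_{2,-1})(Ω₁) = 0.35263 + 0.00988j ; Y_{2,-1}(Ω₂) = -0.30942 - 0.07209j ; Δ = -0.10840 - 0.02848j
  [+0]  conj(Y_{2,0})(Ω₁) = 0.35043 + 0.00000j ; Y_{2,0}(Ω₂) = 0.42677 + 0.00000j ; Δ = 0.14955 + 0.00000j
  [+1]  conj(Y_{2,1})(Ω₁) = -0.35263 + 0.00988j ; Y_{2,1}(Ω₂) = 0.30942 - 0.07209j ; Δ = -0.10840 + 0.02848j
  [+2]  conj(Y_{2,2})(Ω₁) = 0.11428 - 0.00641j ; Y_{2,2}(Ω₂) = 0.07471 - 0.03681j ; Δ = 0.00830 - 0.00468j
Accumulated sum -0.05064 - 0.00000j; after 4π/(2l+1) scaling, -0.12728 - 0.00000j ⇒ P_2 = -0.127276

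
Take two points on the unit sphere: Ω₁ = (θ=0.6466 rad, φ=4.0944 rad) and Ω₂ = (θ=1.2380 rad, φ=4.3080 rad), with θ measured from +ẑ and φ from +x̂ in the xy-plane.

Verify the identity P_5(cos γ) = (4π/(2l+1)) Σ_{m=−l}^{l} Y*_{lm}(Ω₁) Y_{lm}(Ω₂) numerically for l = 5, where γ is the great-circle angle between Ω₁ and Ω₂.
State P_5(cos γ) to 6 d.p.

-0.372859

Term-by-term m-sum for l=5 (normalisation 4π/11 = 1.142397):
  m=-5: -0.001902+0.036793i × -0.315008-0.152613i = +0.006214-0.011300i  (running Σ = +0.006214-0.011300i)
  m=-4: -0.121010-0.095799i × -0.017884+0.382182i = +0.038777-0.044535i  (running Σ = +0.044991-0.055834i)
  m=-3: +0.343819-0.100048i × -0.010801+0.004036i = -0.003310+0.002468i  (running Σ = +0.041681-0.053366i)
  m=-2: -0.146988+0.422481i × +0.232122+0.243238i = -0.136883+0.062314i  (running Σ = -0.095202+0.008948i)
  m=-1: -0.067465-0.094904i × +0.030365-0.070951i = -0.008782+0.001905i  (running Σ = -0.103984+0.010853i)
  m=0: -0.375827-0.000000i × +0.315081+0.000000i = -0.118416-0.000000i  (running Σ = -0.222399+0.010853i)
  m=1: +0.067465-0.094904i × -0.030365-0.070951i = -0.008782-0.001905i  (running Σ = -0.231182+0.008948i)
  m=2: -0.146988-0.422481i × +0.232122-0.243238i = -0.136883-0.062314i  (running Σ = -0.368064-0.053366i)
  m=3: -0.343819-0.100048i × +0.010801+0.004036i = -0.003310-0.002468i  (running Σ = -0.371374-0.055834i)
  m=4: -0.121010+0.095799i × -0.017884-0.382182i = +0.038777+0.044535i  (running Σ = -0.332597-0.011300i)
  m=5: +0.001902+0.036793i × +0.315008-0.152613i = +0.006214+0.011300i  (running Σ = -0.326383+0.000000i)
Σ over m = -0.326383+0.000000i; ×(4π/11) → -0.372859+0.000000i. Real part: -0.372859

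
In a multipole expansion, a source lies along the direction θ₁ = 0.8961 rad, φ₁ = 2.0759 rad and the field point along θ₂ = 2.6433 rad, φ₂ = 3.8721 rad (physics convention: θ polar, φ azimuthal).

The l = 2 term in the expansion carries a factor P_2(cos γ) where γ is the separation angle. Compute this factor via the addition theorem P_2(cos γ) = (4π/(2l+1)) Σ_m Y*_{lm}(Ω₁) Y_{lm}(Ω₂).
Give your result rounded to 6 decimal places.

Summing Y*_{l m}(θ₁,φ₁)·Y_{l m}(θ₂,φ₂) over m ∈ [−2, 2]; prefactor 4π/(2·2+1) = 2.513274:
  [-2]  conj(Y_{2,-2})(Ω₁) = -0.125238-0.199497i ; Y_{2,-2}(Ω₂) = +0.009667-0.087699i ; Δ = -0.018706+0.009055i
  [-1]  conj(Y_{2,-1})(Ω₁) = -0.182355+0.329786i ; Y_{2,-1}(Ω₂) = +0.241568-0.216404i ; Δ = +0.027316+0.119128i
  [+0]  conj(Y_{2,0})(Ω₁) = +0.053806-0.000000i ; Y_{2,0}(Ω₂) = +0.414664+0.000000i ; Δ = +0.022311+0.000000i
  [+1]  conj(Y_{2,1})(Ω₁) = +0.182355+0.329786i ; Y_{2,1}(Ω₂) = -0.241568-0.216404i ; Δ = +0.027316-0.119128i
  [+2]  conj(Y_{2,2})(Ω₁) = -0.125238+0.199497i ; Y_{2,2}(Ω₂) = +0.009667+0.087699i ; Δ = -0.018706-0.009055i
Total Σ_m = +0.039531-0.000000i. Multiply by 2.513274: +0.099352-0.000000i. P_2(cos γ) = 0.099352

0.099352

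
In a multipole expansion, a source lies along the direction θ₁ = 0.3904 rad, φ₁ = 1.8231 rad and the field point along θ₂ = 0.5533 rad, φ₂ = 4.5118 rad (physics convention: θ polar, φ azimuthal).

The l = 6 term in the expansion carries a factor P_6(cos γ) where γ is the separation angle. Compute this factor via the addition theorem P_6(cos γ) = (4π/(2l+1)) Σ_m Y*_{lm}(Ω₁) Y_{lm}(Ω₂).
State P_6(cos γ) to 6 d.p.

Addition theorem: P_6(cos γ) = (4π/13) Σ_m Y*_{lm}(Ω₁) Y_{lm}(Ω₂), m = −6…6:
  m=-6: -0.000084-0.001465i × -0.003653-0.009495i = -0.000014+0.000006i  (running Σ = -0.000014+0.000006i)
  m=-5: -0.011766+0.003760i × -0.048101+0.030685i = +0.000451-0.000542i  (running Σ = +0.000437-0.000536i)
  m=-4: +0.033502+0.053248i × +0.131655+0.136197i = -0.002842+0.011573i  (running Σ = -0.002405+0.011037i)
  m=-3: +0.146062-0.154630i × +0.225923-0.328983i = -0.017872-0.082986i  (running Σ = -0.020276-0.071949i)
  m=-2: -0.402186-0.222127i × -0.435639-0.184790i = +0.134161+0.171087i  (running Σ = +0.113884+0.099139i)
  m=-1: -0.125896+0.488354i × -0.021109+0.103818i = -0.048043-0.023379i  (running Σ = +0.065842+0.075760i)
  m=0: -0.070179-0.000000i × -0.408873+0.000000i = +0.028694+0.000000i  (running Σ = +0.094536+0.075760i)
  m=1: +0.125896+0.488354i × +0.021109+0.103818i = -0.048043+0.023379i  (running Σ = +0.046494+0.099139i)
  m=2: -0.402186+0.222127i × -0.435639+0.184790i = +0.134161-0.171087i  (running Σ = +0.180654-0.071949i)
  m=3: -0.146062-0.154630i × -0.225923-0.328983i = -0.017872+0.082986i  (running Σ = +0.162783+0.011037i)
  m=4: +0.033502-0.053248i × +0.131655-0.136197i = -0.002842-0.011573i  (running Σ = +0.159941-0.000536i)
  m=5: +0.011766+0.003760i × +0.048101+0.030685i = +0.000451+0.000542i  (running Σ = +0.160392+0.000006i)
  m=6: -0.000084+0.001465i × -0.003653+0.009495i = -0.000014-0.000006i  (running Σ = +0.160378+0.000000i)
Total Σ_m = +0.160378+0.000000i. Multiply by 0.966644: +0.155028+0.000000i. P_6(cos γ) = 0.155028

0.155028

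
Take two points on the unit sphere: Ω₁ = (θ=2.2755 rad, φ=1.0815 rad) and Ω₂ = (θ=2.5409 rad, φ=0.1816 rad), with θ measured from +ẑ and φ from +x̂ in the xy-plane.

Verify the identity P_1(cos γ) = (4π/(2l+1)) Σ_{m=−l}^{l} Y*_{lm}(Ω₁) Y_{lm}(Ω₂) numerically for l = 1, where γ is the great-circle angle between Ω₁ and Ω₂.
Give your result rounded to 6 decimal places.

Addition theorem: P_1(cos γ) = (4π/3) Σ_m Y*_{lm}(Ω₁) Y_{lm}(Ω₂), m = −1…1:
  [-1]  conj(Y_{1,-1})(Ω₁) = +0.123705+0.232316i ; Y_{1,-1}(Ω₂) = +0.192067-0.035268i ; Δ = +0.031953+0.040257i
  [+0]  conj(Y_{1,0})(Ω₁) = -0.316521-0.000000i ; Y_{1,0}(Ω₂) = -0.403070+0.000000i ; Δ = +0.127580+0.000000i
  [+1]  conj(Y_{1,1})(Ω₁) = -0.123705+0.232316i ; Y_{1,1}(Ω₂) = -0.192067-0.035268i ; Δ = +0.031953-0.040257i
Accumulated sum +0.191486+0.000000i; after 4π/(2l+1) scaling, +0.802093+0.000000i ⇒ P_1 = 0.802093

0.802093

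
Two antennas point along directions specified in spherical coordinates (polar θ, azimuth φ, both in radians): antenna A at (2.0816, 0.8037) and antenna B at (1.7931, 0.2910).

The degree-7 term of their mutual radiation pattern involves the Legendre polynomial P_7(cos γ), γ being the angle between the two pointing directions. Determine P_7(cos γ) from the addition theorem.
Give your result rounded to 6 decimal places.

-0.389984

Term-by-term m-sum for l=7 (normalisation 4π/15 = 0.837758):
  m=-7: Y*=0.15219 - 0.11745j  Y=-0.18879 - 0.37519j  product -0.07280 - 0.03492j
  m=-6: Y*=-0.04418 + 0.40068j  Y=0.06192 + 0.34979j  product -0.14289 + 0.00936j
  m=-5: Y*=-0.24979 - 0.30026j  Y=-0.01378 + 0.11844j  product 0.03900 - 0.02545j
  m=-4: Y*=0.02218 + 0.00163j  Y=0.13722 - 0.31850j  product 0.00356 - 0.00684j
  m=-3: Y*=0.25195 - 0.22570j  Y=0.00855 - 0.01020j  product -0.00015 - 0.00450j
  m=-2: Y*=-0.00665 + 0.18159j  Y=-0.27390 + 0.18024j  product -0.03091 - 0.05094j
  m=-1: Y*=0.18744 + 0.19443j  Y=0.02638 - 0.00790j  product 0.00648 + 0.00365j
  m=+0: Y*=-0.21889 + 0.00000j  Y=0.32031 + 0.00000j  product -0.07011 + 0.00000j
  m=+1: Y*=-0.18744 + 0.19443j  Y=-0.02638 - 0.00790j  product 0.00648 - 0.00365j
  m=+2: Y*=-0.00665 - 0.18159j  Y=-0.27390 - 0.18024j  product -0.03091 + 0.05094j
  m=+3: Y*=-0.25195 - 0.22570j  Y=-0.00855 - 0.01020j  product -0.00015 + 0.00450j
  m=+4: Y*=0.02218 - 0.00163j  Y=0.13722 + 0.31850j  product 0.00356 + 0.00684j
  m=+5: Y*=0.24979 - 0.30026j  Y=0.01378 + 0.11844j  product 0.03900 + 0.02545j
  m=+6: Y*=-0.04418 - 0.40068j  Y=0.06192 - 0.34979j  product -0.14289 - 0.00936j
  m=+7: Y*=-0.15219 - 0.11745j  Y=0.18879 - 0.37519j  product -0.07280 + 0.03492j
Accumulated sum -0.46551 + 0.00000j; after 4π/(2l+1) scaling, -0.38998 + 0.00000j ⇒ P_7 = -0.389984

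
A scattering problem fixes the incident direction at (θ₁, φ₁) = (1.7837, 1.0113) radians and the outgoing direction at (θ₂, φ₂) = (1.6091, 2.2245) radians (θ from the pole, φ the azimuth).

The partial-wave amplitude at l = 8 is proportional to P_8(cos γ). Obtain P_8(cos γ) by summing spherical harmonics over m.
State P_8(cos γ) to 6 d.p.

Expand P_8 via completeness: Σ_{m} conj(Y_{8,m}) at Ω₁ times Y_{8,m} at Ω₂ —
  term(m=-8) = -0.21139 + 0.06097j   from Y*(Ω₁)=-0.10057 + 0.41742j, Y(Ω₂)=0.25338 + 0.44538j
  term(m=-7) = -0.01738 - 0.02342j   from Y*(Ω₁)=-0.25976 - 0.26528j, Y(Ω₂)=0.07782 + 0.01069j
  term(m=-6) = 0.02160 - 0.03335j   from Y*(Ω₁)=-0.10590 + 0.02317j, Y(Ω₂)=-0.26040 + 0.25793j
  term(m=-5) = 0.03223 + 0.00711j   from Y*(Ω₁)=0.12050 - 0.33624j, Y(Ω₂)=0.01170 + 0.09165j
  term(m=-4) = -0.00044 - 0.00310j   from Y*(Ω₁)=0.00597 + 0.00758j, Y(Ω₂)=-0.28050 - 0.16314j
  term(m=-3) = -0.02869 + 0.01560j   from Y*(Ω₁)=0.32845 - 0.03551j, Y(Ω₂)=-0.09142 + 0.03761j
  term(m=-2) = 0.01434 + 0.01245j   from Y*(Ω₁)=-0.02705 + 0.05573j, Y(Ω₂)=0.07982 - 0.29601j
  term(m=-1) = 0.01118 - 0.02992j   from Y*(Ω₁)=0.16686 + 0.26645j, Y(Ω₂)=-0.06179 - 0.08066j
  term(m=+0) = -0.02324 + 0.00000j   from Y*(Ω₁)=-0.07710 + 0.00000j, Y(Ω₂)=0.30138 + 0.00000j
  term(m=+1) = 0.01118 + 0.02992j   from Y*(Ω₁)=-0.16686 + 0.26645j, Y(Ω₂)=0.06179 - 0.08066j
  term(m=+2) = 0.01434 - 0.01245j   from Y*(Ω₁)=-0.02705 - 0.05573j, Y(Ω₂)=0.07982 + 0.29601j
  term(m=+3) = -0.02869 - 0.01560j   from Y*(Ω₁)=-0.32845 - 0.03551j, Y(Ω₂)=0.09142 + 0.03761j
  term(m=+4) = -0.00044 + 0.00310j   from Y*(Ω₁)=0.00597 - 0.00758j, Y(Ω₂)=-0.28050 + 0.16314j
  term(m=+5) = 0.03223 - 0.00711j   from Y*(Ω₁)=-0.12050 - 0.33624j, Y(Ω₂)=-0.01170 + 0.09165j
  term(m=+6) = 0.02160 + 0.03335j   from Y*(Ω₁)=-0.10590 - 0.02317j, Y(Ω₂)=-0.26040 - 0.25793j
  term(m=+7) = -0.01738 + 0.02342j   from Y*(Ω₁)=0.25976 - 0.26528j, Y(Ω₂)=-0.07782 + 0.01069j
  term(m=+8) = -0.21139 - 0.06097j   from Y*(Ω₁)=-0.10057 - 0.41742j, Y(Ω₂)=0.25338 - 0.44538j
Total Σ_m = -0.38035 - 0.00000j. Multiply by 0.739198: -0.28115 - 0.00000j. P_8(cos γ) = -0.281151

-0.281151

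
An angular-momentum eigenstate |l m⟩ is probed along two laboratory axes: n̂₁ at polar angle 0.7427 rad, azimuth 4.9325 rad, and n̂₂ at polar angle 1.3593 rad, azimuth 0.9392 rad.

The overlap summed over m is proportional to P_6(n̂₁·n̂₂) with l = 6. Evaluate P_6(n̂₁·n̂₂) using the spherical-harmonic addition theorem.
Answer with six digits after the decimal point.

0.089832

Term-by-term m-sum for l=6 (normalisation 4π/13 = 0.966644):
  term(m=-6) = (0.007556, -0.017979)   from Y*(Ω₁)=(-0.011440, -0.044776), Y(Ω₂)=(0.336455, 0.254706)
  term(m=-5) = (0.023996, 0.049191)   from Y*(Ω₁)=(0.155455, -0.079013), Y(Ω₂)=(-0.005144, 0.313822)
  term(m=-4) = (0.060118, 0.016330)   from Y*(Ω₁)=(0.236153, 0.285925), Y(Ω₂)=(0.137188, -0.096951)
  term(m=-3) = (-0.117983, 0.078395)   from Y*(Ω₁)=(-0.270292, 0.348029), Y(Ω₂)=(0.304733, 0.102337)
  term(m=-2) = (-0.001578, 0.011825)   from Y*(Ω₁)=(-0.127979, -0.060285), Y(Ω₂)=(-0.025534, -0.080374)
  term(m=-1) = (0.066818, 0.076323)   from Y*(Ω₁)=(-0.069997, 0.312855), Y(Ω₂)=(0.186821, -0.255373)
  term(m=+0) = (0.015077, 0.000000)   from Y*(Ω₁)=(-0.245825, -0.000000), Y(Ω₂)=(-0.061334, 0.000000)
  term(m=+1) = (0.066818, -0.076323)   from Y*(Ω₁)=(0.069997, 0.312855), Y(Ω₂)=(-0.186821, -0.255373)
  term(m=+2) = (-0.001578, -0.011825)   from Y*(Ω₁)=(-0.127979, 0.060285), Y(Ω₂)=(-0.025534, 0.080374)
  term(m=+3) = (-0.117983, -0.078395)   from Y*(Ω₁)=(0.270292, 0.348029), Y(Ω₂)=(-0.304733, 0.102337)
  term(m=+4) = (0.060118, -0.016330)   from Y*(Ω₁)=(0.236153, -0.285925), Y(Ω₂)=(0.137188, 0.096951)
  term(m=+5) = (0.023996, -0.049191)   from Y*(Ω₁)=(-0.155455, -0.079013), Y(Ω₂)=(0.005144, 0.313822)
  term(m=+6) = (0.007556, 0.017979)   from Y*(Ω₁)=(-0.011440, 0.044776), Y(Ω₂)=(0.336455, -0.254706)
Total Σ_m = (0.092932, 0.000000). Multiply by 0.966644: (0.089832, 0.000000). P_6(cos γ) = 0.089832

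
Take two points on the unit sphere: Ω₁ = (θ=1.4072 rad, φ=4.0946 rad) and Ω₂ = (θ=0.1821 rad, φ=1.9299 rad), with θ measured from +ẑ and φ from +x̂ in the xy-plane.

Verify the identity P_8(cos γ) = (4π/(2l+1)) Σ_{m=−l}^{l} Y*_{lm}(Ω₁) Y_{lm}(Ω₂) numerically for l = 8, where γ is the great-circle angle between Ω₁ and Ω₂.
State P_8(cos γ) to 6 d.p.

Expand P_8 via completeness: Σ_{m} conj(Y_{8,m}) at Ω₁ times Y_{8,m} at Ω₂ —
  m=-8: Y*=0.10549 + 0.45070j  Y=-0.00000 - 0.00000j  product 0.00000 - 0.00000j
  m=-7: Y*=-0.28293 - 0.11559j  Y=0.00001 - 0.00001j  product -0.00000 + 0.00000j
  m=-6: Y*=-0.17657 + 0.11197j  Y=0.00010 + 0.00015j  product -0.00003 - 0.00002j
  m=-5: Y*=0.01696 - 0.32177j  Y=-0.00175 + 0.00040j  product 0.00010 + 0.00057j
  m=-4: Y*=-0.08944 - 0.07092j  Y=0.00179 - 0.01322j  product -0.00110 + 0.00106j
  m=-3: Y*=0.30676 - 0.08906j  Y=0.06442 + 0.03465j  product 0.02285 + 0.00489j
  m=-2: Y*=0.02299 - 0.06600j  Y=-0.21132 + 0.18467j  product 0.00733 + 0.01819j
  m=-1: Y*=0.18285 + 0.25733j  Y=-0.23111 - 0.61568j  product 0.11617 - 0.17205j
  m=+0: Y*=0.05663 + 0.00000j  Y=0.56506 + 0.00000j  product 0.03200 + 0.00000j
  m=+1: Y*=-0.18285 + 0.25733j  Y=0.23111 - 0.61568j  product 0.11617 + 0.17205j
  m=+2: Y*=0.02299 + 0.06600j  Y=-0.21132 - 0.18467j  product 0.00733 - 0.01819j
  m=+3: Y*=-0.30676 - 0.08906j  Y=-0.06442 + 0.03465j  product 0.02285 - 0.00489j
  m=+4: Y*=-0.08944 + 0.07092j  Y=0.00179 + 0.01322j  product -0.00110 - 0.00106j
  m=+5: Y*=-0.01696 - 0.32177j  Y=0.00175 + 0.00040j  product 0.00010 - 0.00057j
  m=+6: Y*=-0.17657 - 0.11197j  Y=0.00010 - 0.00015j  product -0.00003 + 0.00002j
  m=+7: Y*=0.28293 - 0.11559j  Y=-0.00001 - 0.00001j  product -0.00000 - 0.00000j
  m=+8: Y*=0.10549 - 0.45070j  Y=-0.00000 + 0.00000j  product 0.00000 + 0.00000j
Σ over m = 0.32263 + 0.00000j; ×(4π/17) → 0.23849 + 0.00000j. Real part: 0.238485

0.238485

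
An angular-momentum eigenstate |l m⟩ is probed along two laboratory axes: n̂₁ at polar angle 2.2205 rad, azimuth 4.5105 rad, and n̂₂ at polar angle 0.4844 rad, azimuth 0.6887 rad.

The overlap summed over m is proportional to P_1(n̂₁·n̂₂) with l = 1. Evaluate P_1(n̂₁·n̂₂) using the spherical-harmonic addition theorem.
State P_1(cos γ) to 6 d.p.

-0.823631

Addition theorem: P_1(cos γ) = (4π/3) Σ_m Y*_{lm}(Ω₁) Y_{lm}(Ω₂), m = −1…1:
  term(m=-1) = -0.034411-0.027838i   from Y*(Ω₁)=-0.055164-0.269517i, Y(Ω₂)=+0.124218-0.102250i
  term(m=+0) = -0.127806-0.000000i   from Y*(Ω₁)=-0.295580-0.000000i, Y(Ω₂)=+0.432391+0.000000i
  term(m=+1) = -0.034411+0.027838i   from Y*(Ω₁)=+0.055164-0.269517i, Y(Ω₂)=-0.124218-0.102250i
Total Σ_m = -0.196627+0.000000i. Multiply by 4.188790: -0.823631+0.000000i. P_1(cos γ) = -0.823631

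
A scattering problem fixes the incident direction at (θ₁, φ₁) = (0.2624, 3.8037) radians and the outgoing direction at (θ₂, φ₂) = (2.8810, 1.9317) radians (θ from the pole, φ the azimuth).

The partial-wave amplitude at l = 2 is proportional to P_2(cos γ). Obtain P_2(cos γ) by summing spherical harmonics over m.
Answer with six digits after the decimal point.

0.862289

Summing Y*_{l m}(θ₁,φ₁)·Y_{l m}(θ₂,φ₂) over m ∈ [−2, 2]; prefactor 4π/(2·2+1) = 2.513274:
  m=-2: 0.00634 + 0.02521j × -0.01925 + 0.01694j = -0.00055 - 0.00038j  (running Σ = -0.00055 - 0.00038j)
  m=-1: -0.15264 - 0.11898j × 0.06792 + 0.17994j = 0.01104 - 0.03555j  (running Σ = 0.01049 - 0.03593j)
  m=0: 0.56712 + 0.00000j × 0.56797 + 0.00000j = 0.32211 + 0.00000j  (running Σ = 0.33260 - 0.03593j)
  m=1: 0.15264 - 0.11898j × -0.06792 + 0.17994j = 0.01104 + 0.03555j  (running Σ = 0.34364 - 0.00038j)
  m=2: 0.00634 - 0.02521j × -0.01925 - 0.01694j = -0.00055 + 0.00038j  (running Σ = 0.34309 + 0.00000j)
Accumulated sum 0.34309 + 0.00000j; after 4π/(2l+1) scaling, 0.86229 + 0.00000j ⇒ P_2 = 0.862289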